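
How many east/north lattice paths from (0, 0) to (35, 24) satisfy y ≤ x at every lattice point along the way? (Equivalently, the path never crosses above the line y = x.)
Number of paths = 7210477496434485

By the reflection principle (André's argument), the number of monotone paths to (35, 24) with n ≤ m that never go above y = x is C(59, 35) − C(59, 36) = 21631432489303455 − 14420954992868970 = 7210477496434485.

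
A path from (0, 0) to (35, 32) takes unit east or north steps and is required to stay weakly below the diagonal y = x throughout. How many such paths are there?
Number of paths = 1490397410607839734

By the reflection principle (André's argument), the number of monotone paths to (35, 32) with n ≤ m that never go above y = x is C(67, 35) − C(67, 36) = 13413576695470557606 − 11923179284862717872 = 1490397410607839734.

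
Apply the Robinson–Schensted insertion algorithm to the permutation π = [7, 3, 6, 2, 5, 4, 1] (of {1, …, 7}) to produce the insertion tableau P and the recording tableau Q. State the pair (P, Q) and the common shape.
P = [1, 4] / [2, 5] / [3] / [6] / [7];  Q = [1, 3] / [2, 5] / [4] / [6] / [7];  common shape = (2, 2, 1, 1, 1)

Row-insert the values π_1, π_2, … into P one at a time, bumping the leftmost entry strictly greater than the inserted value down to the next row. The recording tableau Q records, in position (i, j), the step at which that cell was added to P.
  Insert 7 (step 1): P = [7];  Q = [1]
  Insert 3 (step 2): P = [3] / [7];  Q = [1] / [2]
  Insert 6 (step 3): P = [3, 6] / [7];  Q = [1, 3] / [2]
  Insert 2 (step 4): P = [2, 6] / [3] / [7];  Q = [1, 3] / [2] / [4]
  Insert 5 (step 5): P = [2, 5] / [3, 6] / [7];  Q = [1, 3] / [2, 5] / [4]
  Insert 4 (step 6): P = [2, 4] / [3, 5] / [6] / [7];  Q = [1, 3] / [2, 5] / [4] / [6]
  Insert 1 (step 7): P = [1, 4] / [2, 5] / [3] / [6] / [7];  Q = [1, 3] / [2, 5] / [4] / [6] / [7]
Final shape: (2, 2, 1, 1, 1).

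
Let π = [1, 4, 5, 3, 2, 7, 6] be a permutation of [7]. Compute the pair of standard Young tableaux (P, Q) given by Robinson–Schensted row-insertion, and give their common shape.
P = [1, 2, 5, 6] / [3, 7] / [4];  Q = [1, 2, 3, 6] / [4, 7] / [5];  common shape = (4, 2, 1)

Row-insert the values π_1, π_2, … into P one at a time, bumping the leftmost entry strictly greater than the inserted value down to the next row. The recording tableau Q records, in position (i, j), the step at which that cell was added to P.
  Insert 1 (step 1): P = [1];  Q = [1]
  Insert 4 (step 2): P = [1, 4];  Q = [1, 2]
  Insert 5 (step 3): P = [1, 4, 5];  Q = [1, 2, 3]
  Insert 3 (step 4): P = [1, 3, 5] / [4];  Q = [1, 2, 3] / [4]
  Insert 2 (step 5): P = [1, 2, 5] / [3] / [4];  Q = [1, 2, 3] / [4] / [5]
  Insert 7 (step 6): P = [1, 2, 5, 7] / [3] / [4];  Q = [1, 2, 3, 6] / [4] / [5]
  Insert 6 (step 7): P = [1, 2, 5, 6] / [3, 7] / [4];  Q = [1, 2, 3, 6] / [4, 7] / [5]
Final shape: (4, 2, 1).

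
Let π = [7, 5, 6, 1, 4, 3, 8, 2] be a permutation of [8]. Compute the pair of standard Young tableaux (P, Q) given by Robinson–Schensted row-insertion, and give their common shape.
P = [1, 2, 8] / [3, 6] / [4] / [5] / [7];  Q = [1, 3, 7] / [2, 5] / [4] / [6] / [8];  common shape = (3, 2, 1, 1, 1)

Row-insert the values π_1, π_2, … into P one at a time, bumping the leftmost entry strictly greater than the inserted value down to the next row. The recording tableau Q records, in position (i, j), the step at which that cell was added to P.
  Insert 7 (step 1): P = [7];  Q = [1]
  Insert 5 (step 2): P = [5] / [7];  Q = [1] / [2]
  Insert 6 (step 3): P = [5, 6] / [7];  Q = [1, 3] / [2]
  Insert 1 (step 4): P = [1, 6] / [5] / [7];  Q = [1, 3] / [2] / [4]
  Insert 4 (step 5): P = [1, 4] / [5, 6] / [7];  Q = [1, 3] / [2, 5] / [4]
  Insert 3 (step 6): P = [1, 3] / [4, 6] / [5] / [7];  Q = [1, 3] / [2, 5] / [4] / [6]
  Insert 8 (step 7): P = [1, 3, 8] / [4, 6] / [5] / [7];  Q = [1, 3, 7] / [2, 5] / [4] / [6]
  Insert 2 (step 8): P = [1, 2, 8] / [3, 6] / [4] / [5] / [7];  Q = [1, 3, 7] / [2, 5] / [4] / [6] / [8]
Final shape: (3, 2, 1, 1, 1).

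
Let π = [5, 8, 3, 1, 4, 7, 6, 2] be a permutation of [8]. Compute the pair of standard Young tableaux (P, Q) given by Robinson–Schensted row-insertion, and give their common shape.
P = [1, 2, 6] / [3, 4] / [5, 7] / [8];  Q = [1, 2, 6] / [3, 5] / [4, 7] / [8];  common shape = (3, 2, 2, 1)

Row-insert the values π_1, π_2, … into P one at a time, bumping the leftmost entry strictly greater than the inserted value down to the next row. The recording tableau Q records, in position (i, j), the step at which that cell was added to P.
  Insert 5 (step 1): P = [5];  Q = [1]
  Insert 8 (step 2): P = [5, 8];  Q = [1, 2]
  Insert 3 (step 3): P = [3, 8] / [5];  Q = [1, 2] / [3]
  Insert 1 (step 4): P = [1, 8] / [3] / [5];  Q = [1, 2] / [3] / [4]
  Insert 4 (step 5): P = [1, 4] / [3, 8] / [5];  Q = [1, 2] / [3, 5] / [4]
  Insert 7 (step 6): P = [1, 4, 7] / [3, 8] / [5];  Q = [1, 2, 6] / [3, 5] / [4]
  Insert 6 (step 7): P = [1, 4, 6] / [3, 7] / [5, 8];  Q = [1, 2, 6] / [3, 5] / [4, 7]
  Insert 2 (step 8): P = [1, 2, 6] / [3, 4] / [5, 7] / [8];  Q = [1, 2, 6] / [3, 5] / [4, 7] / [8]
Final shape: (3, 2, 2, 1).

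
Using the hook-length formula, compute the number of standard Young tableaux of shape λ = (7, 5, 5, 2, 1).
# SYT of shape (7, 5, 5, 2, 1) = 80620800

Hook-length formula: f^λ = n! / Π hook(c), product over all cells c of the Young diagram. For λ = (7, 5, 5, 2, 1), n = 20 boxes. Hook lengths by row (left-to-right, top-to-bottom): [11, 9, 7, 6, 5, 2, 1]; [8, 6, 4, 3, 2]; [7, 5, 3, 2, 1]; [3, 1]; [1]. Product of hooks = 30177100800. So f^λ = 20! / 30177100800 = 2432902008176640000 / 30177100800 = 80620800.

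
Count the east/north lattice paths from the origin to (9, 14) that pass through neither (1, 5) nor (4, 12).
Number of paths = 648230

Inclusion–exclusion. Total paths: C(23, 9) = 817190. Through P₁: C(6, 1)·C(17, 8) = 145860. Through P₂: C(16, 4)·C(7, 5) = 38220. Since P₁ is strictly southwest of P₂, a monotone path through both must visit P₁ then P₂; paths through both = C(6, 1)·C(10, 3)·C(7, 5) = 15120. Avoid both = 817190 − 145860 − 38220 + 15120 = 648230.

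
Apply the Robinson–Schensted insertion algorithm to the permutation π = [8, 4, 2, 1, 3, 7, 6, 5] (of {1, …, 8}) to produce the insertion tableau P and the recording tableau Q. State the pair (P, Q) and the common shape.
P = [1, 3, 5] / [2, 6] / [4, 7] / [8];  Q = [1, 5, 6] / [2, 7] / [3, 8] / [4];  common shape = (3, 2, 2, 1)

Row-insert the values π_1, π_2, … into P one at a time, bumping the leftmost entry strictly greater than the inserted value down to the next row. The recording tableau Q records, in position (i, j), the step at which that cell was added to P.
  Insert 8 (step 1): P = [8];  Q = [1]
  Insert 4 (step 2): P = [4] / [8];  Q = [1] / [2]
  Insert 2 (step 3): P = [2] / [4] / [8];  Q = [1] / [2] / [3]
  Insert 1 (step 4): P = [1] / [2] / [4] / [8];  Q = [1] / [2] / [3] / [4]
  Insert 3 (step 5): P = [1, 3] / [2] / [4] / [8];  Q = [1, 5] / [2] / [3] / [4]
  Insert 7 (step 6): P = [1, 3, 7] / [2] / [4] / [8];  Q = [1, 5, 6] / [2] / [3] / [4]
  Insert 6 (step 7): P = [1, 3, 6] / [2, 7] / [4] / [8];  Q = [1, 5, 6] / [2, 7] / [3] / [4]
  Insert 5 (step 8): P = [1, 3, 5] / [2, 6] / [4, 7] / [8];  Q = [1, 5, 6] / [2, 7] / [3, 8] / [4]
Final shape: (3, 2, 2, 1).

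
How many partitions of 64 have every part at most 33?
p(64, parts ≤ 33) = 1713001

Use the recurrence p(n, m) = p(n, m−1) + p(n−m, m): either the largest part is < m (count p(n, m−1)) or the largest part is exactly m (remove one copy of m, count p(n−m, m)). With p(0, ·) = 1 this gives p(64, parts ≤ 33) = 1713001. (By conjugating Young diagrams, this also counts partitions of 64 into at most 33 parts.)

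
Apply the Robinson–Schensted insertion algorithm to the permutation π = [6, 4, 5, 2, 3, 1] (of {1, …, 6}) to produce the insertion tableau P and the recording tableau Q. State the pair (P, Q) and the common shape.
P = [1, 3] / [2, 5] / [4] / [6];  Q = [1, 3] / [2, 5] / [4] / [6];  common shape = (2, 2, 1, 1)

Row-insert the values π_1, π_2, … into P one at a time, bumping the leftmost entry strictly greater than the inserted value down to the next row. The recording tableau Q records, in position (i, j), the step at which that cell was added to P.
  Insert 6 (step 1): P = [6];  Q = [1]
  Insert 4 (step 2): P = [4] / [6];  Q = [1] / [2]
  Insert 5 (step 3): P = [4, 5] / [6];  Q = [1, 3] / [2]
  Insert 2 (step 4): P = [2, 5] / [4] / [6];  Q = [1, 3] / [2] / [4]
  Insert 3 (step 5): P = [2, 3] / [4, 5] / [6];  Q = [1, 3] / [2, 5] / [4]
  Insert 1 (step 6): P = [1, 3] / [2, 5] / [4] / [6];  Q = [1, 3] / [2, 5] / [4] / [6]
Final shape: (2, 2, 1, 1).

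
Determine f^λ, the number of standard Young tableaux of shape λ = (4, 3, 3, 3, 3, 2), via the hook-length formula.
# SYT of shape (4, 3, 3, 3, 3, 2) = 1021020

Hook-length formula: f^λ = n! / Π hook(c), product over all cells c of the Young diagram. For λ = (4, 3, 3, 3, 3, 2), n = 18 boxes. Hook lengths by row (left-to-right, top-to-bottom): [9, 8, 6, 1]; [7, 6, 4]; [6, 5, 3]; [5, 4, 2]; [4, 3, 1]; [2, 1]. Product of hooks = 6270566400. So f^λ = 18! / 6270566400 = 6402373705728000 / 6270566400 = 1021020.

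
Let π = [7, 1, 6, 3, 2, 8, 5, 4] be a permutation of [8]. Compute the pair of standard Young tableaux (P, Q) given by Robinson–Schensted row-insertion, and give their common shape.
P = [1, 2, 4] / [3, 5] / [6, 8] / [7];  Q = [1, 3, 6] / [2, 7] / [4, 8] / [5];  common shape = (3, 2, 2, 1)

Row-insert the values π_1, π_2, … into P one at a time, bumping the leftmost entry strictly greater than the inserted value down to the next row. The recording tableau Q records, in position (i, j), the step at which that cell was added to P.
  Insert 7 (step 1): P = [7];  Q = [1]
  Insert 1 (step 2): P = [1] / [7];  Q = [1] / [2]
  Insert 6 (step 3): P = [1, 6] / [7];  Q = [1, 3] / [2]
  Insert 3 (step 4): P = [1, 3] / [6] / [7];  Q = [1, 3] / [2] / [4]
  Insert 2 (step 5): P = [1, 2] / [3] / [6] / [7];  Q = [1, 3] / [2] / [4] / [5]
  Insert 8 (step 6): P = [1, 2, 8] / [3] / [6] / [7];  Q = [1, 3, 6] / [2] / [4] / [5]
  Insert 5 (step 7): P = [1, 2, 5] / [3, 8] / [6] / [7];  Q = [1, 3, 6] / [2, 7] / [4] / [5]
  Insert 4 (step 8): P = [1, 2, 4] / [3, 5] / [6, 8] / [7];  Q = [1, 3, 6] / [2, 7] / [4, 8] / [5]
Final shape: (3, 2, 2, 1).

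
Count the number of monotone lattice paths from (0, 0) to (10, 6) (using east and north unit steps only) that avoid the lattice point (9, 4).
Number of paths = 5863

Total paths from (0, 0) to (10, 6): C(16, 10) = 8008. Paths through (9, 4): (paths (0, 0) → (9, 4)) × (paths (9, 4) → (10, 6)) = C(13, 9) · C(3, 1) = 715 · 3 = 2145. Avoidance count = 8008 − 2145 = 5863.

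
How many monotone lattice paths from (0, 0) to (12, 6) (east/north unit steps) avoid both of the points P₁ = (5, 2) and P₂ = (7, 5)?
Number of paths = 8142

Inclusion–exclusion. Total paths: C(18, 12) = 18564. Through P₁: C(7, 5)·C(11, 7) = 6930. Through P₂: C(12, 7)·C(6, 5) = 4752. Since P₁ is strictly southwest of P₂, a monotone path through both must visit P₁ then P₂; paths through both = C(7, 5)·C(5, 2)·C(6, 5) = 1260. Avoid both = 18564 − 6930 − 4752 + 1260 = 8142.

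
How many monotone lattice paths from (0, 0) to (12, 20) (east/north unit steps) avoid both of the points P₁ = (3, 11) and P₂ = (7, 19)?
Number of paths = 205229440

Inclusion–exclusion. Total paths: C(32, 12) = 225792840. Through P₁: C(14, 3)·C(18, 9) = 17697680. Through P₂: C(26, 7)·C(6, 5) = 3946800. Since P₁ is strictly southwest of P₂, a monotone path through both must visit P₁ then P₂; paths through both = C(14, 3)·C(12, 4)·C(6, 5) = 1081080. Avoid both = 225792840 − 17697680 − 3946800 + 1081080 = 205229440.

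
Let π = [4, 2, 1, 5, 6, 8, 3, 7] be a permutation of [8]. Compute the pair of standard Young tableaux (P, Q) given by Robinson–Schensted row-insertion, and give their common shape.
P = [1, 3, 6, 7] / [2, 5, 8] / [4];  Q = [1, 4, 5, 6] / [2, 7, 8] / [3];  common shape = (4, 3, 1)

Row-insert the values π_1, π_2, … into P one at a time, bumping the leftmost entry strictly greater than the inserted value down to the next row. The recording tableau Q records, in position (i, j), the step at which that cell was added to P.
  Insert 4 (step 1): P = [4];  Q = [1]
  Insert 2 (step 2): P = [2] / [4];  Q = [1] / [2]
  Insert 1 (step 3): P = [1] / [2] / [4];  Q = [1] / [2] / [3]
  Insert 5 (step 4): P = [1, 5] / [2] / [4];  Q = [1, 4] / [2] / [3]
  Insert 6 (step 5): P = [1, 5, 6] / [2] / [4];  Q = [1, 4, 5] / [2] / [3]
  Insert 8 (step 6): P = [1, 5, 6, 8] / [2] / [4];  Q = [1, 4, 5, 6] / [2] / [3]
  Insert 3 (step 7): P = [1, 3, 6, 8] / [2, 5] / [4];  Q = [1, 4, 5, 6] / [2, 7] / [3]
  Insert 7 (step 8): P = [1, 3, 6, 7] / [2, 5, 8] / [4];  Q = [1, 4, 5, 6] / [2, 7, 8] / [3]
Final shape: (4, 3, 1).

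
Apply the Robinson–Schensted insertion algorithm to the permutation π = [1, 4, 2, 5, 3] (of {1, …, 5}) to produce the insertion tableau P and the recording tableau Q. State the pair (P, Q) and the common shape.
P = [1, 2, 3] / [4, 5];  Q = [1, 2, 4] / [3, 5];  common shape = (3, 2)

Row-insert the values π_1, π_2, … into P one at a time, bumping the leftmost entry strictly greater than the inserted value down to the next row. The recording tableau Q records, in position (i, j), the step at which that cell was added to P.
  Insert 1 (step 1): P = [1];  Q = [1]
  Insert 4 (step 2): P = [1, 4];  Q = [1, 2]
  Insert 2 (step 3): P = [1, 2] / [4];  Q = [1, 2] / [3]
  Insert 5 (step 4): P = [1, 2, 5] / [4];  Q = [1, 2, 4] / [3]
  Insert 3 (step 5): P = [1, 2, 3] / [4, 5];  Q = [1, 2, 4] / [3, 5]
Final shape: (3, 2).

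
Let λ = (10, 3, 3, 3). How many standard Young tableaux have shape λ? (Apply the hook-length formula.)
# SYT of shape (10, 3, 3, 3) = 1627920

Hook-length formula: f^λ = n! / Π hook(c), product over all cells c of the Young diagram. For λ = (10, 3, 3, 3), n = 19 boxes. Hook lengths by row (left-to-right, top-to-bottom): [13, 12, 11, 7, 6, 5, 4, 3, 2, 1]; [5, 4, 3]; [4, 3, 2]; [3, 2, 1]. Product of hooks = 74724249600. So f^λ = 19! / 74724249600 = 121645100408832000 / 74724249600 = 1627920.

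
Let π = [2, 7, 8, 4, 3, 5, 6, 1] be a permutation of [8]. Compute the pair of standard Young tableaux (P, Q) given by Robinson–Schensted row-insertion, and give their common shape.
P = [1, 3, 5, 6] / [2, 8] / [4] / [7];  Q = [1, 2, 3, 7] / [4, 6] / [5] / [8];  common shape = (4, 2, 1, 1)

Row-insert the values π_1, π_2, … into P one at a time, bumping the leftmost entry strictly greater than the inserted value down to the next row. The recording tableau Q records, in position (i, j), the step at which that cell was added to P.
  Insert 2 (step 1): P = [2];  Q = [1]
  Insert 7 (step 2): P = [2, 7];  Q = [1, 2]
  Insert 8 (step 3): P = [2, 7, 8];  Q = [1, 2, 3]
  Insert 4 (step 4): P = [2, 4, 8] / [7];  Q = [1, 2, 3] / [4]
  Insert 3 (step 5): P = [2, 3, 8] / [4] / [7];  Q = [1, 2, 3] / [4] / [5]
  Insert 5 (step 6): P = [2, 3, 5] / [4, 8] / [7];  Q = [1, 2, 3] / [4, 6] / [5]
  Insert 6 (step 7): P = [2, 3, 5, 6] / [4, 8] / [7];  Q = [1, 2, 3, 7] / [4, 6] / [5]
  Insert 1 (step 8): P = [1, 3, 5, 6] / [2, 8] / [4] / [7];  Q = [1, 2, 3, 7] / [4, 6] / [5] / [8]
Final shape: (4, 2, 1, 1).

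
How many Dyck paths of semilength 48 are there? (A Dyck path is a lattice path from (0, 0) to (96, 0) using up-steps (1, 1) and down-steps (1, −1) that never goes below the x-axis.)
C_48 = 131327898242169365477991900

These Dyck paths are counted by the Catalan number C_n = (1/(n + 1)) · C(2n, n). For n = 48: C_48 = (1/49) · C(96, 48) = 6435067013866298908421603100/49 = 131327898242169365477991900.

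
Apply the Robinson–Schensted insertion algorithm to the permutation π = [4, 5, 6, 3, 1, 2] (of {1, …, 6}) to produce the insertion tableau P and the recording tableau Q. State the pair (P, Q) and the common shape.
P = [1, 2, 6] / [3, 5] / [4];  Q = [1, 2, 3] / [4, 6] / [5];  common shape = (3, 2, 1)

Row-insert the values π_1, π_2, … into P one at a time, bumping the leftmost entry strictly greater than the inserted value down to the next row. The recording tableau Q records, in position (i, j), the step at which that cell was added to P.
  Insert 4 (step 1): P = [4];  Q = [1]
  Insert 5 (step 2): P = [4, 5];  Q = [1, 2]
  Insert 6 (step 3): P = [4, 5, 6];  Q = [1, 2, 3]
  Insert 3 (step 4): P = [3, 5, 6] / [4];  Q = [1, 2, 3] / [4]
  Insert 1 (step 5): P = [1, 5, 6] / [3] / [4];  Q = [1, 2, 3] / [4] / [5]
  Insert 2 (step 6): P = [1, 2, 6] / [3, 5] / [4];  Q = [1, 2, 3] / [4, 6] / [5]
Final shape: (3, 2, 1).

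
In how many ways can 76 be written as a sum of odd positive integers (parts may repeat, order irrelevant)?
p_odd(76) = 53250

Enumerate partitions using only odd parts via the recurrence o(n, m) = o(n, m−2) + o(n−m, m) over odd m, starting from the largest odd part ≤ n. This gives p_odd(76) = 53250. (Euler's theorem: equals the count of distinct-part partitions.)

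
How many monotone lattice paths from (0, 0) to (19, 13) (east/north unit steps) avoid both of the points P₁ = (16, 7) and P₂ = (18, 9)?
Number of paths = 310700997

Inclusion–exclusion. Total paths: C(32, 19) = 347373600. Through P₁: C(23, 16)·C(9, 3) = 20593188. Through P₂: C(27, 18)·C(5, 1) = 23434125. Since P₁ is strictly southwest of P₂, a monotone path through both must visit P₁ then P₂; paths through both = C(23, 16)·C(4, 2)·C(5, 1) = 7354710. Avoid both = 347373600 − 20593188 − 23434125 + 7354710 = 310700997.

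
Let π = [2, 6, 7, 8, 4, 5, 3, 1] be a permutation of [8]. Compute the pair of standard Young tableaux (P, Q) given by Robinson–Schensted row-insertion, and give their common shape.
P = [1, 3, 5, 8] / [2, 7] / [4] / [6];  Q = [1, 2, 3, 4] / [5, 6] / [7] / [8];  common shape = (4, 2, 1, 1)

Row-insert the values π_1, π_2, … into P one at a time, bumping the leftmost entry strictly greater than the inserted value down to the next row. The recording tableau Q records, in position (i, j), the step at which that cell was added to P.
  Insert 2 (step 1): P = [2];  Q = [1]
  Insert 6 (step 2): P = [2, 6];  Q = [1, 2]
  Insert 7 (step 3): P = [2, 6, 7];  Q = [1, 2, 3]
  Insert 8 (step 4): P = [2, 6, 7, 8];  Q = [1, 2, 3, 4]
  Insert 4 (step 5): P = [2, 4, 7, 8] / [6];  Q = [1, 2, 3, 4] / [5]
  Insert 5 (step 6): P = [2, 4, 5, 8] / [6, 7];  Q = [1, 2, 3, 4] / [5, 6]
  Insert 3 (step 7): P = [2, 3, 5, 8] / [4, 7] / [6];  Q = [1, 2, 3, 4] / [5, 6] / [7]
  Insert 1 (step 8): P = [1, 3, 5, 8] / [2, 7] / [4] / [6];  Q = [1, 2, 3, 4] / [5, 6] / [7] / [8]
Final shape: (4, 2, 1, 1).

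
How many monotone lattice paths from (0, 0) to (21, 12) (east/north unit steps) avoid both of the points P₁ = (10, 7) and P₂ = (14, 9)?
Number of paths = 206812056

Inclusion–exclusion. Total paths: C(33, 21) = 354817320. Through P₁: C(17, 10)·C(16, 11) = 84948864. Through P₂: C(23, 14)·C(10, 7) = 98062800. Since P₁ is strictly southwest of P₂, a monotone path through both must visit P₁ then P₂; paths through both = C(17, 10)·C(6, 4)·C(10, 7) = 35006400. Avoid both = 354817320 − 84948864 − 98062800 + 35006400 = 206812056.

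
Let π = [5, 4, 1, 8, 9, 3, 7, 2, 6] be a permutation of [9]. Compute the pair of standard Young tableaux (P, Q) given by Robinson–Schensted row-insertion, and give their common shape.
P = [1, 2, 6] / [3, 7, 9] / [4, 8] / [5];  Q = [1, 4, 5] / [2, 6, 7] / [3, 9] / [8];  common shape = (3, 3, 2, 1)

Row-insert the values π_1, π_2, … into P one at a time, bumping the leftmost entry strictly greater than the inserted value down to the next row. The recording tableau Q records, in position (i, j), the step at which that cell was added to P.
  Insert 5 (step 1): P = [5];  Q = [1]
  Insert 4 (step 2): P = [4] / [5];  Q = [1] / [2]
  Insert 1 (step 3): P = [1] / [4] / [5];  Q = [1] / [2] / [3]
  Insert 8 (step 4): P = [1, 8] / [4] / [5];  Q = [1, 4] / [2] / [3]
  Insert 9 (step 5): P = [1, 8, 9] / [4] / [5];  Q = [1, 4, 5] / [2] / [3]
  Insert 3 (step 6): P = [1, 3, 9] / [4, 8] / [5];  Q = [1, 4, 5] / [2, 6] / [3]
  Insert 7 (step 7): P = [1, 3, 7] / [4, 8, 9] / [5];  Q = [1, 4, 5] / [2, 6, 7] / [3]
  Insert 2 (step 8): P = [1, 2, 7] / [3, 8, 9] / [4] / [5];  Q = [1, 4, 5] / [2, 6, 7] / [3] / [8]
  Insert 6 (step 9): P = [1, 2, 6] / [3, 7, 9] / [4, 8] / [5];  Q = [1, 4, 5] / [2, 6, 7] / [3, 9] / [8]
Final shape: (3, 3, 2, 1).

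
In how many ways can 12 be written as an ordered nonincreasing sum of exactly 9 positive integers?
p(12, 9 parts) = 3

Partitions of n into exactly k parts ↔ partitions of n − k into at most k parts (subtract 1 from each part). For n = 12, k = 9, the partitions are: 4+1+1+1+1+1+1+1+1, 3+2+1+1+1+1+1+1+1, 2+2+2+1+1+1+1+1+1. Count = 3.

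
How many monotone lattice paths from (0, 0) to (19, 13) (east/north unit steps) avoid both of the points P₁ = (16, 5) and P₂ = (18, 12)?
Number of paths = 172494693

Inclusion–exclusion. Total paths: C(32, 19) = 347373600. Through P₁: C(21, 16)·C(11, 3) = 3357585. Through P₂: C(30, 18)·C(2, 1) = 172986450. Since P₁ is strictly southwest of P₂, a monotone path through both must visit P₁ then P₂; paths through both = C(21, 16)·C(9, 2)·C(2, 1) = 1465128. Avoid both = 347373600 − 3357585 − 172986450 + 1465128 = 172494693.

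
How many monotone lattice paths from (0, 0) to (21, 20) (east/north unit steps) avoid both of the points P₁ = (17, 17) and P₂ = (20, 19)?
Number of paths = 96278315100

Inclusion–exclusion. Total paths: C(41, 21) = 269128937220. Through P₁: C(34, 17)·C(7, 4) = 81676217700. Through P₂: C(39, 20)·C(2, 1) = 137846528820. Since P₁ is strictly southwest of P₂, a monotone path through both must visit P₁ then P₂; paths through both = C(34, 17)·C(5, 3)·C(2, 1) = 46672124400. Avoid both = 269128937220 − 81676217700 − 137846528820 + 46672124400 = 96278315100.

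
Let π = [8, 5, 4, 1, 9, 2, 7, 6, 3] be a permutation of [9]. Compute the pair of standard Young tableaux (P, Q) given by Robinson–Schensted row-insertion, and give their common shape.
P = [1, 2, 3] / [4, 6] / [5, 7] / [8, 9];  Q = [1, 5, 7] / [2, 6] / [3, 8] / [4, 9];  common shape = (3, 2, 2, 2)

Row-insert the values π_1, π_2, … into P one at a time, bumping the leftmost entry strictly greater than the inserted value down to the next row. The recording tableau Q records, in position (i, j), the step at which that cell was added to P.
  Insert 8 (step 1): P = [8];  Q = [1]
  Insert 5 (step 2): P = [5] / [8];  Q = [1] / [2]
  Insert 4 (step 3): P = [4] / [5] / [8];  Q = [1] / [2] / [3]
  Insert 1 (step 4): P = [1] / [4] / [5] / [8];  Q = [1] / [2] / [3] / [4]
  Insert 9 (step 5): P = [1, 9] / [4] / [5] / [8];  Q = [1, 5] / [2] / [3] / [4]
  Insert 2 (step 6): P = [1, 2] / [4, 9] / [5] / [8];  Q = [1, 5] / [2, 6] / [3] / [4]
  Insert 7 (step 7): P = [1, 2, 7] / [4, 9] / [5] / [8];  Q = [1, 5, 7] / [2, 6] / [3] / [4]
  Insert 6 (step 8): P = [1, 2, 6] / [4, 7] / [5, 9] / [8];  Q = [1, 5, 7] / [2, 6] / [3, 8] / [4]
  Insert 3 (step 9): P = [1, 2, 3] / [4, 6] / [5, 7] / [8, 9];  Q = [1, 5, 7] / [2, 6] / [3, 8] / [4, 9]
Final shape: (3, 2, 2, 2).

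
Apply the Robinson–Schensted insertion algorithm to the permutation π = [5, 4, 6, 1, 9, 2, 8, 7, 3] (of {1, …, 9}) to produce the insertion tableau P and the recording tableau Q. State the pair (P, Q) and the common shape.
P = [1, 2, 3] / [4, 6, 7] / [5, 8] / [9];  Q = [1, 3, 5] / [2, 6, 7] / [4, 8] / [9];  common shape = (3, 3, 2, 1)

Row-insert the values π_1, π_2, … into P one at a time, bumping the leftmost entry strictly greater than the inserted value down to the next row. The recording tableau Q records, in position (i, j), the step at which that cell was added to P.
  Insert 5 (step 1): P = [5];  Q = [1]
  Insert 4 (step 2): P = [4] / [5];  Q = [1] / [2]
  Insert 6 (step 3): P = [4, 6] / [5];  Q = [1, 3] / [2]
  Insert 1 (step 4): P = [1, 6] / [4] / [5];  Q = [1, 3] / [2] / [4]
  Insert 9 (step 5): P = [1, 6, 9] / [4] / [5];  Q = [1, 3, 5] / [2] / [4]
  Insert 2 (step 6): P = [1, 2, 9] / [4, 6] / [5];  Q = [1, 3, 5] / [2, 6] / [4]
  Insert 8 (step 7): P = [1, 2, 8] / [4, 6, 9] / [5];  Q = [1, 3, 5] / [2, 6, 7] / [4]
  Insert 7 (step 8): P = [1, 2, 7] / [4, 6, 8] / [5, 9];  Q = [1, 3, 5] / [2, 6, 7] / [4, 8]
  Insert 3 (step 9): P = [1, 2, 3] / [4, 6, 7] / [5, 8] / [9];  Q = [1, 3, 5] / [2, 6, 7] / [4, 8] / [9]
Final shape: (3, 3, 2, 1).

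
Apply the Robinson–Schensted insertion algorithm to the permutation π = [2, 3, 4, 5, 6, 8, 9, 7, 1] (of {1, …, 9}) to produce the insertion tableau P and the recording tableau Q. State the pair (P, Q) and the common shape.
P = [1, 3, 4, 5, 6, 7, 9] / [2] / [8];  Q = [1, 2, 3, 4, 5, 6, 7] / [8] / [9];  common shape = (7, 1, 1)

Row-insert the values π_1, π_2, … into P one at a time, bumping the leftmost entry strictly greater than the inserted value down to the next row. The recording tableau Q records, in position (i, j), the step at which that cell was added to P.
  Insert 2 (step 1): P = [2];  Q = [1]
  Insert 3 (step 2): P = [2, 3];  Q = [1, 2]
  Insert 4 (step 3): P = [2, 3, 4];  Q = [1, 2, 3]
  Insert 5 (step 4): P = [2, 3, 4, 5];  Q = [1, 2, 3, 4]
  Insert 6 (step 5): P = [2, 3, 4, 5, 6];  Q = [1, 2, 3, 4, 5]
  Insert 8 (step 6): P = [2, 3, 4, 5, 6, 8];  Q = [1, 2, 3, 4, 5, 6]
  Insert 9 (step 7): P = [2, 3, 4, 5, 6, 8, 9];  Q = [1, 2, 3, 4, 5, 6, 7]
  Insert 7 (step 8): P = [2, 3, 4, 5, 6, 7, 9] / [8];  Q = [1, 2, 3, 4, 5, 6, 7] / [8]
  Insert 1 (step 9): P = [1, 3, 4, 5, 6, 7, 9] / [2] / [8];  Q = [1, 2, 3, 4, 5, 6, 7] / [8] / [9]
Final shape: (7, 1, 1).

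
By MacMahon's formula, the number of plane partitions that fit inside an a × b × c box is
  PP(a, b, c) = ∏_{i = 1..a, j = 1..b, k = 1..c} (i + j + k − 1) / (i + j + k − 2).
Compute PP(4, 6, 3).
PP(4, 6, 3) = 457380

Evaluate the triple product over i = 1..4, j = 1..6, k = 1..3. The factors are (2/1) · (3/2) · (4/3) · (3/2) · (4/3) · (5/4) · (4/3) · (5/4) · … (72 factors total). The numerators and denominators telescope so the product is an integer; carrying out the multiplication exactly gives PP(4, 6, 3) = 457380.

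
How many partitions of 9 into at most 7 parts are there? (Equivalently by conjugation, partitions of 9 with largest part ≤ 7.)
p(9, parts ≤ 7) = 28

Partitions of 9 with all parts ≤ 7: 7+2, 7+1+1, 6+3, 6+2+1, 6+1+1+1, 5+4, 5+3+1, 5+2+2, 5+2+1+1, 5+1+1+1+1, 4+4+1, 4+3+2, 4+3+1+1, 4+2+2+1, 4+2+1+1+1, 4+1+1+1+1+1, 3+3+3, 3+3+2+1, 3+3+1+1+1, 3+2+2+2, 3+2+2+1+1, 3+2+1+1+1+1, 3+1+1+1+1+1+1, 2+2+2+2+1, 2+2+2+1+1+1, 2+2+1+1+1+1+1, 2+1+1+1+1+1+1+1, 1+1+1+1+1+1+1+1+1. Count = 28.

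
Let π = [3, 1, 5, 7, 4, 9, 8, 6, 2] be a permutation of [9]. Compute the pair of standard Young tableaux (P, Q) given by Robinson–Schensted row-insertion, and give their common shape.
P = [1, 2, 6, 8] / [3, 4, 7] / [5] / [9];  Q = [1, 3, 4, 6] / [2, 5, 7] / [8] / [9];  common shape = (4, 3, 1, 1)

Row-insert the values π_1, π_2, … into P one at a time, bumping the leftmost entry strictly greater than the inserted value down to the next row. The recording tableau Q records, in position (i, j), the step at which that cell was added to P.
  Insert 3 (step 1): P = [3];  Q = [1]
  Insert 1 (step 2): P = [1] / [3];  Q = [1] / [2]
  Insert 5 (step 3): P = [1, 5] / [3];  Q = [1, 3] / [2]
  Insert 7 (step 4): P = [1, 5, 7] / [3];  Q = [1, 3, 4] / [2]
  Insert 4 (step 5): P = [1, 4, 7] / [3, 5];  Q = [1, 3, 4] / [2, 5]
  Insert 9 (step 6): P = [1, 4, 7, 9] / [3, 5];  Q = [1, 3, 4, 6] / [2, 5]
  Insert 8 (step 7): P = [1, 4, 7, 8] / [3, 5, 9];  Q = [1, 3, 4, 6] / [2, 5, 7]
  Insert 6 (step 8): P = [1, 4, 6, 8] / [3, 5, 7] / [9];  Q = [1, 3, 4, 6] / [2, 5, 7] / [8]
  Insert 2 (step 9): P = [1, 2, 6, 8] / [3, 4, 7] / [5] / [9];  Q = [1, 3, 4, 6] / [2, 5, 7] / [8] / [9]
Final shape: (4, 3, 1, 1).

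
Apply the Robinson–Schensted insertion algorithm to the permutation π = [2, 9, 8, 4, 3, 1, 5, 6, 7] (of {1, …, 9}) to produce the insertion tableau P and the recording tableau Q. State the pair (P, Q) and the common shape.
P = [1, 3, 5, 6, 7] / [2] / [4] / [8] / [9];  Q = [1, 2, 7, 8, 9] / [3] / [4] / [5] / [6];  common shape = (5, 1, 1, 1, 1)

Row-insert the values π_1, π_2, … into P one at a time, bumping the leftmost entry strictly greater than the inserted value down to the next row. The recording tableau Q records, in position (i, j), the step at which that cell was added to P.
  Insert 2 (step 1): P = [2];  Q = [1]
  Insert 9 (step 2): P = [2, 9];  Q = [1, 2]
  Insert 8 (step 3): P = [2, 8] / [9];  Q = [1, 2] / [3]
  Insert 4 (step 4): P = [2, 4] / [8] / [9];  Q = [1, 2] / [3] / [4]
  Insert 3 (step 5): P = [2, 3] / [4] / [8] / [9];  Q = [1, 2] / [3] / [4] / [5]
  Insert 1 (step 6): P = [1, 3] / [2] / [4] / [8] / [9];  Q = [1, 2] / [3] / [4] / [5] / [6]
  Insert 5 (step 7): P = [1, 3, 5] / [2] / [4] / [8] / [9];  Q = [1, 2, 7] / [3] / [4] / [5] / [6]
  Insert 6 (step 8): P = [1, 3, 5, 6] / [2] / [4] / [8] / [9];  Q = [1, 2, 7, 8] / [3] / [4] / [5] / [6]
  Insert 7 (step 9): P = [1, 3, 5, 6, 7] / [2] / [4] / [8] / [9];  Q = [1, 2, 7, 8, 9] / [3] / [4] / [5] / [6]
Final shape: (5, 1, 1, 1, 1).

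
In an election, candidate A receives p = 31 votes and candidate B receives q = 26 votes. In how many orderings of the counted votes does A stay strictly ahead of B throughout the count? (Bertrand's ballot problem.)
Strict-lead orderings = 1072007803888560

Total orderings of the 57 votes with 31 for A: C(57, 31) = 12220888964329584. By the Bertrand ballot formula (Cycle Lemma / reflection principle), the number of orderings in which A is strictly ahead of B throughout is (p − q)/(p + q) · C(p + q, p) = (31 − 26)/(31 + 26) · 12220888964329584 = 1072007803888560.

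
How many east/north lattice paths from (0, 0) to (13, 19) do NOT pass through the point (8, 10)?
Number of paths = 259770084

Total paths from (0, 0) to (13, 19): C(32, 13) = 347373600. Paths through (8, 10): (paths (0, 0) → (8, 10)) × (paths (8, 10) → (13, 19)) = C(18, 8) · C(14, 5) = 43758 · 2002 = 87603516. Avoidance count = 347373600 − 87603516 = 259770084.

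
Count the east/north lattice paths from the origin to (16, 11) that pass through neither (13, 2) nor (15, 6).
Number of paths = 12698661

Inclusion–exclusion. Total paths: C(27, 16) = 13037895. Through P₁: C(15, 13)·C(12, 3) = 23100. Through P₂: C(21, 15)·C(6, 1) = 325584. Since P₁ is strictly southwest of P₂, a monotone path through both must visit P₁ then P₂; paths through both = C(15, 13)·C(6, 2)·C(6, 1) = 9450. Avoid both = 13037895 − 23100 − 325584 + 9450 = 12698661.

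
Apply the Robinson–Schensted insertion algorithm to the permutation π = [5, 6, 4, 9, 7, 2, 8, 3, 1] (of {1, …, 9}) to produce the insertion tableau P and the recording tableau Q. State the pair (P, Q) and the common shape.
P = [1, 3, 7, 8] / [2, 6] / [4, 9] / [5];  Q = [1, 2, 4, 7] / [3, 5] / [6, 8] / [9];  common shape = (4, 2, 2, 1)

Row-insert the values π_1, π_2, … into P one at a time, bumping the leftmost entry strictly greater than the inserted value down to the next row. The recording tableau Q records, in position (i, j), the step at which that cell was added to P.
  Insert 5 (step 1): P = [5];  Q = [1]
  Insert 6 (step 2): P = [5, 6];  Q = [1, 2]
  Insert 4 (step 3): P = [4, 6] / [5];  Q = [1, 2] / [3]
  Insert 9 (step 4): P = [4, 6, 9] / [5];  Q = [1, 2, 4] / [3]
  Insert 7 (step 5): P = [4, 6, 7] / [5, 9];  Q = [1, 2, 4] / [3, 5]
  Insert 2 (step 6): P = [2, 6, 7] / [4, 9] / [5];  Q = [1, 2, 4] / [3, 5] / [6]
  Insert 8 (step 7): P = [2, 6, 7, 8] / [4, 9] / [5];  Q = [1, 2, 4, 7] / [3, 5] / [6]
  Insert 3 (step 8): P = [2, 3, 7, 8] / [4, 6] / [5, 9];  Q = [1, 2, 4, 7] / [3, 5] / [6, 8]
  Insert 1 (step 9): P = [1, 3, 7, 8] / [2, 6] / [4, 9] / [5];  Q = [1, 2, 4, 7] / [3, 5] / [6, 8] / [9]
Final shape: (4, 2, 2, 1).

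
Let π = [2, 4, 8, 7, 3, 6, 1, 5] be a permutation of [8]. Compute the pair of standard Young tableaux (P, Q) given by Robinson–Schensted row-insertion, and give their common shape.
P = [1, 3, 5] / [2, 6] / [4, 7] / [8];  Q = [1, 2, 3] / [4, 6] / [5, 8] / [7];  common shape = (3, 2, 2, 1)

Row-insert the values π_1, π_2, … into P one at a time, bumping the leftmost entry strictly greater than the inserted value down to the next row. The recording tableau Q records, in position (i, j), the step at which that cell was added to P.
  Insert 2 (step 1): P = [2];  Q = [1]
  Insert 4 (step 2): P = [2, 4];  Q = [1, 2]
  Insert 8 (step 3): P = [2, 4, 8];  Q = [1, 2, 3]
  Insert 7 (step 4): P = [2, 4, 7] / [8];  Q = [1, 2, 3] / [4]
  Insert 3 (step 5): P = [2, 3, 7] / [4] / [8];  Q = [1, 2, 3] / [4] / [5]
  Insert 6 (step 6): P = [2, 3, 6] / [4, 7] / [8];  Q = [1, 2, 3] / [4, 6] / [5]
  Insert 1 (step 7): P = [1, 3, 6] / [2, 7] / [4] / [8];  Q = [1, 2, 3] / [4, 6] / [5] / [7]
  Insert 5 (step 8): P = [1, 3, 5] / [2, 6] / [4, 7] / [8];  Q = [1, 2, 3] / [4, 6] / [5, 8] / [7]
Final shape: (3, 2, 2, 1).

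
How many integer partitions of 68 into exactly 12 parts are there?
p(68, 12 parts) = 210005

Partitions of n into exactly k parts are in bijection with partitions of n − k into at most k parts (subtract 1 from each part). So p(68, exactly 12) = p(56, parts ≤ 12). Computing via the recurrence p(m, j) = p(m, j−1) + p(m−j, j) gives 210005.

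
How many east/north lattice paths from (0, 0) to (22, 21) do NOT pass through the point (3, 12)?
Number of paths = 1048906842360

Total paths from (0, 0) to (22, 21): C(43, 22) = 1052049481860. Paths through (3, 12): (paths (0, 0) → (3, 12)) × (paths (3, 12) → (22, 21)) = C(15, 3) · C(28, 19) = 455 · 6906900 = 3142639500. Avoidance count = 1052049481860 − 3142639500 = 1048906842360.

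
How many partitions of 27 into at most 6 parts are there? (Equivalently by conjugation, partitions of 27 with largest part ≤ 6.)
p(27, parts ≤ 6) = 811

Use the recurrence p(n, m) = p(n, m−1) + p(n−m, m): either the largest part is < m (count p(n, m−1)) or the largest part is exactly m (remove one copy of m, count p(n−m, m)). With p(0, ·) = 1 this gives p(27, parts ≤ 6) = 811. (By conjugating Young diagrams, this also counts partitions of 27 into at most 6 parts.)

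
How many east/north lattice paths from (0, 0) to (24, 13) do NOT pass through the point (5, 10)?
Number of paths = 3557842680

Total paths from (0, 0) to (24, 13): C(37, 24) = 3562467300. Paths through (5, 10): (paths (0, 0) → (5, 10)) × (paths (5, 10) → (24, 13)) = C(15, 5) · C(22, 19) = 3003 · 1540 = 4624620. Avoidance count = 3562467300 − 4624620 = 3557842680.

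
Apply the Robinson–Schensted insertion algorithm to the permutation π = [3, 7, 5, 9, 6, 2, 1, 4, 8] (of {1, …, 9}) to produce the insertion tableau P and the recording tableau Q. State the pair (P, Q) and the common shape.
P = [1, 4, 6, 8] / [2, 5] / [3, 9] / [7];  Q = [1, 2, 4, 9] / [3, 5] / [6, 8] / [7];  common shape = (4, 2, 2, 1)

Row-insert the values π_1, π_2, … into P one at a time, bumping the leftmost entry strictly greater than the inserted value down to the next row. The recording tableau Q records, in position (i, j), the step at which that cell was added to P.
  Insert 3 (step 1): P = [3];  Q = [1]
  Insert 7 (step 2): P = [3, 7];  Q = [1, 2]
  Insert 5 (step 3): P = [3, 5] / [7];  Q = [1, 2] / [3]
  Insert 9 (step 4): P = [3, 5, 9] / [7];  Q = [1, 2, 4] / [3]
  Insert 6 (step 5): P = [3, 5, 6] / [7, 9];  Q = [1, 2, 4] / [3, 5]
  Insert 2 (step 6): P = [2, 5, 6] / [3, 9] / [7];  Q = [1, 2, 4] / [3, 5] / [6]
  Insert 1 (step 7): P = [1, 5, 6] / [2, 9] / [3] / [7];  Q = [1, 2, 4] / [3, 5] / [6] / [7]
  Insert 4 (step 8): P = [1, 4, 6] / [2, 5] / [3, 9] / [7];  Q = [1, 2, 4] / [3, 5] / [6, 8] / [7]
  Insert 8 (step 9): P = [1, 4, 6, 8] / [2, 5] / [3, 9] / [7];  Q = [1, 2, 4, 9] / [3, 5] / [6, 8] / [7]
Final shape: (4, 2, 2, 1).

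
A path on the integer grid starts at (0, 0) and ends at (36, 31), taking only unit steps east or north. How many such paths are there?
Number of paths = 11923179284862717872

A monotone lattice path from (0, 0) to (36, 31) consists of 36 east steps and 31 north steps in some order, so it is determined by which 36 of the 67 steps are east. The count is C(67, 36) = 11923179284862717872.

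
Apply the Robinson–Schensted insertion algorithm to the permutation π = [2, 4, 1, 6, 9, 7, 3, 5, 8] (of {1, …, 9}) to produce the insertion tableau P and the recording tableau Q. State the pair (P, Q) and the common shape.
P = [1, 3, 5, 7, 8] / [2, 4, 6] / [9];  Q = [1, 2, 4, 5, 9] / [3, 6, 8] / [7];  common shape = (5, 3, 1)

Row-insert the values π_1, π_2, … into P one at a time, bumping the leftmost entry strictly greater than the inserted value down to the next row. The recording tableau Q records, in position (i, j), the step at which that cell was added to P.
  Insert 2 (step 1): P = [2];  Q = [1]
  Insert 4 (step 2): P = [2, 4];  Q = [1, 2]
  Insert 1 (step 3): P = [1, 4] / [2];  Q = [1, 2] / [3]
  Insert 6 (step 4): P = [1, 4, 6] / [2];  Q = [1, 2, 4] / [3]
  Insert 9 (step 5): P = [1, 4, 6, 9] / [2];  Q = [1, 2, 4, 5] / [3]
  Insert 7 (step 6): P = [1, 4, 6, 7] / [2, 9];  Q = [1, 2, 4, 5] / [3, 6]
  Insert 3 (step 7): P = [1, 3, 6, 7] / [2, 4] / [9];  Q = [1, 2, 4, 5] / [3, 6] / [7]
  Insert 5 (step 8): P = [1, 3, 5, 7] / [2, 4, 6] / [9];  Q = [1, 2, 4, 5] / [3, 6, 8] / [7]
  Insert 8 (step 9): P = [1, 3, 5, 7, 8] / [2, 4, 6] / [9];  Q = [1, 2, 4, 5, 9] / [3, 6, 8] / [7]
Final shape: (5, 3, 1).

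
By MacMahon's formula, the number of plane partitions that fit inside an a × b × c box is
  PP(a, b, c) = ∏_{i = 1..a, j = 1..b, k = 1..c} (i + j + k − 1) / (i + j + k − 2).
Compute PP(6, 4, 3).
PP(6, 4, 3) = 457380

Evaluate the triple product over i = 1..6, j = 1..4, k = 1..3. The factors are (2/1) · (3/2) · (4/3) · (3/2) · (4/3) · (5/4) · (4/3) · (5/4) · … (72 factors total). The numerators and denominators telescope so the product is an integer; carrying out the multiplication exactly gives PP(6, 4, 3) = 457380.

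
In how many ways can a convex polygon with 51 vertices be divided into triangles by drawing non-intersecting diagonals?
C_49 = 509552245179617138054608572

These polygon triangulations are counted by the Catalan number C_n = (1/(n + 1)) · C(2n, n). For n = 49: C_49 = (1/50) · C(98, 49) = 25477612258980856902730428600/50 = 509552245179617138054608572.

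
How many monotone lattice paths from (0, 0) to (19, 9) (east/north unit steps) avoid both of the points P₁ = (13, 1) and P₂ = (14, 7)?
Number of paths = 4425036

Inclusion–exclusion. Total paths: C(28, 19) = 6906900. Through P₁: C(14, 13)·C(14, 6) = 42042. Through P₂: C(21, 14)·C(7, 5) = 2441880. Since P₁ is strictly southwest of P₂, a monotone path through both must visit P₁ then P₂; paths through both = C(14, 13)·C(7, 1)·C(7, 5) = 2058. Avoid both = 6906900 − 42042 − 2441880 + 2058 = 4425036.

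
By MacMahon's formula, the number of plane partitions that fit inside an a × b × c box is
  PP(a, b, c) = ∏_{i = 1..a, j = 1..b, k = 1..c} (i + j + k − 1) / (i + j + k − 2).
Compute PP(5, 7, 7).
PP(5, 7, 7) = 13710834632352

Evaluate the triple product over i = 1..5, j = 1..7, k = 1..7. The factors are (2/1) · (3/2) · (4/3) · (5/4) · (6/5) · (7/6) · (8/7) · (3/2) · … (245 factors total). The numerators and denominators telescope so the product is an integer; carrying out the multiplication exactly gives PP(5, 7, 7) = 13710834632352.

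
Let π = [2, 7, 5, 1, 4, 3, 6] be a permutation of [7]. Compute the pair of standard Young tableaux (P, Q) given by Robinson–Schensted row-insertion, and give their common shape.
P = [1, 3, 6] / [2, 4] / [5] / [7];  Q = [1, 2, 7] / [3, 5] / [4] / [6];  common shape = (3, 2, 1, 1)

Row-insert the values π_1, π_2, … into P one at a time, bumping the leftmost entry strictly greater than the inserted value down to the next row. The recording tableau Q records, in position (i, j), the step at which that cell was added to P.
  Insert 2 (step 1): P = [2];  Q = [1]
  Insert 7 (step 2): P = [2, 7];  Q = [1, 2]
  Insert 5 (step 3): P = [2, 5] / [7];  Q = [1, 2] / [3]
  Insert 1 (step 4): P = [1, 5] / [2] / [7];  Q = [1, 2] / [3] / [4]
  Insert 4 (step 5): P = [1, 4] / [2, 5] / [7];  Q = [1, 2] / [3, 5] / [4]
  Insert 3 (step 6): P = [1, 3] / [2, 4] / [5] / [7];  Q = [1, 2] / [3, 5] / [4] / [6]
  Insert 6 (step 7): P = [1, 3, 6] / [2, 4] / [5] / [7];  Q = [1, 2, 7] / [3, 5] / [4] / [6]
Final shape: (3, 2, 1, 1).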